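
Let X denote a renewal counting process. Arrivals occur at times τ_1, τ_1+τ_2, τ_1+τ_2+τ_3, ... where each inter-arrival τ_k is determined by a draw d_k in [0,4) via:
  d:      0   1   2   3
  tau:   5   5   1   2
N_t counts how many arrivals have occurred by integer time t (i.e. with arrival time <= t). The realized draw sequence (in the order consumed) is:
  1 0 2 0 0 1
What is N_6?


1

draw d_1=1: τ_1=5, arrival time A_1=5
draw d_2=0: τ_2=5, arrival time A_2=10
draw d_3=2: τ_3=1, arrival time A_3=11
draw d_4=0: τ_4=5, arrival time A_4=16
draw d_5=0: τ_5=5, arrival time A_5=21
draw d_6=1: τ_6=5, arrival time A_6=26
N_t over t=0..6: 0:0 1:0 2:0 3:0 4:0 5:1 6:1


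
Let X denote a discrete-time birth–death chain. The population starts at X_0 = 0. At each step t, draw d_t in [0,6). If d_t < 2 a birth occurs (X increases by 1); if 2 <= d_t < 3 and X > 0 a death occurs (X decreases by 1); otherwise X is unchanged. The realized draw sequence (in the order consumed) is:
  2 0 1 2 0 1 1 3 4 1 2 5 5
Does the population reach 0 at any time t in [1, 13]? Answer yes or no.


t=0: X=0, d=2 → hold, X_1=0
t=1: X=0, d=0 → birth, X_2=1
t=2: X=1, d=1 → birth, X_3=2
t=3: X=2, d=2 → death, X_4=1
t=4: X=1, d=0 → birth, X_5=2
t=5: X=2, d=1 → birth, X_6=3
t=6: X=3, d=1 → birth, X_7=4
t=7: X=4, d=3 → hold, X_8=4
t=8: X=4, d=4 → hold, X_9=4
t=9: X=4, d=1 → birth, X_10=5
t=10: X=5, d=2 → death, X_11=4
t=11: X=4, d=5 → hold, X_12=4
t=12: X=4, d=5 → hold, X_13=4

yes


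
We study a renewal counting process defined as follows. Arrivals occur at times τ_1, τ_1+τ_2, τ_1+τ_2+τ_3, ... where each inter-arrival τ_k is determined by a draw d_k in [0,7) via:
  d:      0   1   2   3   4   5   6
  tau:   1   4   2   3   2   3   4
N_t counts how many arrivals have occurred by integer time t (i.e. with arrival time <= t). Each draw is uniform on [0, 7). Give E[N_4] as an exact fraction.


3088/2401

Inter-arrival values over d=0..6: [1, 4, 2, 3, 2, 3, 4]
Each d has probability 1/7, so the pmf of τ is: f(1) = 1/7, f(2) = 2/7, f(3) = 2/7, f(4) = 2/7
Renewal equation for m(n) = E[N_n]: condition on τ_1 = k (if k <= n, one arrival plus a fresh copy on the remaining n−k steps): m(n) = F(n) + Σ_{k<=n} f(k)·m(n−k), where F(n) = P(τ <= n) and m(0) = 0
m(1) = F(1) = 1/7
m(2) = F(2) + f(1)·m(1) = 3/7 + 1/7·1/7 = 22/49
m(3) = F(3) + f(1)·m(2) + f(2)·m(1) = 5/7 + 1/7·22/49 + 2/7·1/7 = 281/343
m(4) = F(4) + f(1)·m(3) + f(2)·m(2) + f(3)·m(1) = 1 + 1/7·281/343 + 2/7·22/49 + 2/7·1/7 = 3088/2401
E[N_4] = m(4) = 3088/2401


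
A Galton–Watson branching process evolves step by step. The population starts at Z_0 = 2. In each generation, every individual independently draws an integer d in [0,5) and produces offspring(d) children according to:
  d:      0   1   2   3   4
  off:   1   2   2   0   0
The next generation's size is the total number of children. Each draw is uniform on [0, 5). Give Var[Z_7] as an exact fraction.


56/5

Outcome values over d=0..4: [1, 2, 2, 0, 0]
Σy = 5, Σy² = 9, M = 5
μ = 5/5 = 1,  σ² = 9/5 − (1)² = 4/5
V_0 = 0, E_0 = 2
V_1 = 4/5·E_0 + (1)²·V_0 = 8/5;  E_1 = 2
V_2 = 4/5·E_1 + (1)²·V_1 = 16/5;  E_2 = 2
V_3 = 4/5·E_2 + (1)²·V_2 = 24/5;  E_3 = 2
V_4 = 4/5·E_3 + (1)²·V_3 = 32/5;  E_4 = 2
V_5 = 4/5·E_4 + (1)²·V_4 = 8;  E_5 = 2
V_6 = 4/5·E_5 + (1)²·V_5 = 48/5;  E_6 = 2
V_7 = 4/5·E_6 + (1)²·V_6 = 56/5;  E_7 = 2


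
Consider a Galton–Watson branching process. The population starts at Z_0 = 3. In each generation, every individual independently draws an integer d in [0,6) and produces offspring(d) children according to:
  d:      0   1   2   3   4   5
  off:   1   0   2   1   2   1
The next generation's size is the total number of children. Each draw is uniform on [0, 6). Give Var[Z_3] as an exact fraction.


Outcome values over d=0..5: [1, 0, 2, 1, 2, 1]
Σy = 7, Σy² = 11, M = 6
μ = 7/6 = 7/6,  σ² = 11/6 − (7/6)² = 17/36
V_0 = 0, E_0 = 3
V_1 = 17/36·E_0 + (7/6)²·V_0 = 17/12;  E_1 = 7/2
V_2 = 17/36·E_1 + (7/6)²·V_1 = 1547/432;  E_2 = 49/12
V_3 = 17/36·E_2 + (7/6)²·V_2 = 105791/15552;  E_3 = 343/72

105791/15552


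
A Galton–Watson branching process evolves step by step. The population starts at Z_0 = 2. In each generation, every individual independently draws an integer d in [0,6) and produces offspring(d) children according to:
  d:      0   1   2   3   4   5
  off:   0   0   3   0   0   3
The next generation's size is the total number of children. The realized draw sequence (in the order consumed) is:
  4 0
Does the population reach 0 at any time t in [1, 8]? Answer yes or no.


yes

gen 0: Z_0=2, draws=[4, 0], offspring=[0, 0], Z_1=0
gen 1: Z_1=0, draws=[], offspring=[], Z_2=0
gen 2: Z_2=0, draws=[], offspring=[], Z_3=0
gen 3: Z_3=0, draws=[], offspring=[], Z_4=0
gen 4: Z_4=0, draws=[], offspring=[], Z_5=0
gen 5: Z_5=0, draws=[], offspring=[], Z_6=0
gen 6: Z_6=0, draws=[], offspring=[], Z_7=0
gen 7: Z_7=0, draws=[], offspring=[], Z_8=0


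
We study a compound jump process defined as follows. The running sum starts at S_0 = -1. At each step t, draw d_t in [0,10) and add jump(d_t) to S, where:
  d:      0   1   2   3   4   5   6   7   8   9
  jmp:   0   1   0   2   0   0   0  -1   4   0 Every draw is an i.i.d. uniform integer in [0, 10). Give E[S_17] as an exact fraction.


Outcome values over d=0..9: [0, 1, 0, 2, 0, 0, 0, -1, 4, 0]
Σy = 6, Σy² = 22, M = 10
μ = 6/10 = 3/5,  σ² = 22/10 − (3/5)² = 46/25
E[S_17] = -1 + 17·(3/5) = 46/5

46/5


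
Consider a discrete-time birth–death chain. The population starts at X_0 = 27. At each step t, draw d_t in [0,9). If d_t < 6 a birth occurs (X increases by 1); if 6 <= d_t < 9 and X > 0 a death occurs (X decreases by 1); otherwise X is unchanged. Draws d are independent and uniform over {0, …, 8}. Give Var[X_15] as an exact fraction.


X can drop by at most 1 per step and X_0 = 27 > T = 15, so X_t >= 27 − t >= 12 > 0 for every t <= 15: the floor at 0 (the 'and X > 0' condition) never binds. Hence X_15 = X_0 + Σ_{t<15} Y_t with i.i.d. increments Y_t = y(d_t) ∈ {+1, −1, 0}.
Outcome values over d=0..8: [1, 1, 1, 1, 1, 1, -1, -1, -1]
Σy = 3, Σy² = 9, M = 9
μ = 3/9 = 1/3,  σ² = 9/9 − (1/3)² = 8/9
Independent increments: Var[X_15] = 15·σ² = 15·(8/9) = 40/3

40/3


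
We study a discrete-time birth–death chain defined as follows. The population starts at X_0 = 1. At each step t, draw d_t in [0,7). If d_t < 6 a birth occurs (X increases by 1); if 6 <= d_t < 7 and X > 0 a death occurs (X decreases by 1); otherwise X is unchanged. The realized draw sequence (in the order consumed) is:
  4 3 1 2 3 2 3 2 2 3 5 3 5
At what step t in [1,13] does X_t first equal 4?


3

t=0: X=1, d=4 → birth, X_1=2
t=1: X=2, d=3 → birth, X_2=3
t=2: X=3, d=1 → birth, X_3=4
t=3: X=4, d=2 → birth, X_4=5
t=4: X=5, d=3 → birth, X_5=6
t=5: X=6, d=2 → birth, X_6=7
t=6: X=7, d=3 → birth, X_7=8
t=7: X=8, d=2 → birth, X_8=9
t=8: X=9, d=2 → birth, X_9=10
t=9: X=10, d=3 → birth, X_10=11
t=10: X=11, d=5 → birth, X_11=12
t=11: X=12, d=3 → birth, X_12=13
t=12: X=13, d=5 → birth, X_13=14


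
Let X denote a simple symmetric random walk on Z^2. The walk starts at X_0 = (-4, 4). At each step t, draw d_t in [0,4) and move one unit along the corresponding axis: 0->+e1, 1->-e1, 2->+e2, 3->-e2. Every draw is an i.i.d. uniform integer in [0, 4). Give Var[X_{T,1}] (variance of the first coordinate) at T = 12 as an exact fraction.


6

Outcome values over d=0..3: [1, -1, 0, 0]
Σy = 0, Σy² = 2, M = 4
μ = 0/4 = 0,  σ² = 2/4 − (0)² = 1/2
Independent increments: Var[X_12] = 12·σ² = 12·(1/2) = 6


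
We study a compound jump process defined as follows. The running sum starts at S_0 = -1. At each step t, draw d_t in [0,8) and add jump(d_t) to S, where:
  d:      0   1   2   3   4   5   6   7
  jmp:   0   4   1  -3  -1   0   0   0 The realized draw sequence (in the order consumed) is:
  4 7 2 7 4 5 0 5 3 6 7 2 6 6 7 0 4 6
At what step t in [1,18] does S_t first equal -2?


t=0: S=-1, d=4, jump=-1, S_1=-2
t=1: S=-2, d=7, jump=0, S_2=-2
t=2: S=-2, d=2, jump=1, S_3=-1
t=3: S=-1, d=7, jump=0, S_4=-1
t=4: S=-1, d=4, jump=-1, S_5=-2
t=5: S=-2, d=5, jump=0, S_6=-2
t=6: S=-2, d=0, jump=0, S_7=-2
t=7: S=-2, d=5, jump=0, S_8=-2
t=8: S=-2, d=3, jump=-3, S_9=-5
t=9: S=-5, d=6, jump=0, S_10=-5
t=10: S=-5, d=7, jump=0, S_11=-5
t=11: S=-5, d=2, jump=1, S_12=-4
t=12: S=-4, d=6, jump=0, S_13=-4
t=13: S=-4, d=6, jump=0, S_14=-4
t=14: S=-4, d=7, jump=0, S_15=-4
t=15: S=-4, d=0, jump=0, S_16=-4
t=16: S=-4, d=4, jump=-1, S_17=-5
t=17: S=-5, d=6, jump=0, S_18=-5

1


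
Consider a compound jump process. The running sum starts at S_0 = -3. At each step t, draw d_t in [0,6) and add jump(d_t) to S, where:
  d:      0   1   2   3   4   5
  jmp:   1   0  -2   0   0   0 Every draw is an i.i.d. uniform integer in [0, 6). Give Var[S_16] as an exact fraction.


116/9

Outcome values over d=0..5: [1, 0, -2, 0, 0, 0]
Σy = -1, Σy² = 5, M = 6
μ = -1/6 = -1/6,  σ² = 5/6 − (-1/6)² = 29/36
Independent increments: Var[S_16] = 16·σ² = 16·(29/36) = 116/9


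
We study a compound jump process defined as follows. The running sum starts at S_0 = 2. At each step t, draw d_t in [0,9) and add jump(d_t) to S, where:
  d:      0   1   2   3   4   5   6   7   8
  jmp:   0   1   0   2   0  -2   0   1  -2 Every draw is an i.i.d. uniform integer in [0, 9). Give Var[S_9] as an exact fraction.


14

Outcome values over d=0..8: [0, 1, 0, 2, 0, -2, 0, 1, -2]
Σy = 0, Σy² = 14, M = 9
μ = 0/9 = 0,  σ² = 14/9 − (0)² = 14/9
Independent increments: Var[S_9] = 9·σ² = 9·(14/9) = 14


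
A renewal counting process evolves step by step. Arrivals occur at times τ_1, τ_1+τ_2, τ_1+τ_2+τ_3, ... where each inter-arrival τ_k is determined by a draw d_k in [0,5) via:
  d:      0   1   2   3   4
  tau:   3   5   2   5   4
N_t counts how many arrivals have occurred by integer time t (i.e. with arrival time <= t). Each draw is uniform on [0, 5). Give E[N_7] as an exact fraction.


Inter-arrival values over d=0..4: [3, 5, 2, 5, 4]
Each d has probability 1/5, so the pmf of τ is: f(2) = 1/5, f(3) = 1/5, f(4) = 1/5, f(5) = 2/5
Renewal equation for m(n) = E[N_n]: condition on τ_1 = k (if k <= n, one arrival plus a fresh copy on the remaining n−k steps): m(n) = F(n) + Σ_{k<=n} f(k)·m(n−k), where F(n) = P(τ <= n) and m(0) = 0
m(1) = F(1) = 0
m(2) = F(2) = 1/5
m(3) = F(3) = 2/5
m(4) = F(4) + f(2)·m(2) = 3/5 + 1/5·1/5 = 16/25
m(5) = F(5) + f(2)·m(3) + f(3)·m(2) = 1 + 1/5·2/5 + 1/5·1/5 = 28/25
m(6) = F(6) + f(2)·m(4) + f(3)·m(3) + f(4)·m(2) = 1 + 1/5·16/25 + 1/5·2/5 + 1/5·1/5 = 156/125
m(7) = F(7) + f(2)·m(5) + f(3)·m(4) + f(4)·m(3) + f(5)·m(2) = 1 + 1/5·28/25 + 1/5·16/25 + 1/5·2/5 + 2/5·1/5 = 189/125
E[N_7] = m(7) = 189/125

189/125


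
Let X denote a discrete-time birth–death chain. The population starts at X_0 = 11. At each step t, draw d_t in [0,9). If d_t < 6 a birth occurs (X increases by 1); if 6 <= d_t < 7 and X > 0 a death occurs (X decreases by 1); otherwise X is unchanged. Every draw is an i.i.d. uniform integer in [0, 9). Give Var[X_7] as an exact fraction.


266/81

X can drop by at most 1 per step and X_0 = 11 > T = 7, so X_t >= 11 − t >= 4 > 0 for every t <= 7: the floor at 0 (the 'and X > 0' condition) never binds. Hence X_7 = X_0 + Σ_{t<7} Y_t with i.i.d. increments Y_t = y(d_t) ∈ {+1, −1, 0}.
Outcome values over d=0..8: [1, 1, 1, 1, 1, 1, -1, 0, 0]
Σy = 5, Σy² = 7, M = 9
μ = 5/9 = 5/9,  σ² = 7/9 − (5/9)² = 38/81
Independent increments: Var[X_7] = 7·σ² = 7·(38/81) = 266/81


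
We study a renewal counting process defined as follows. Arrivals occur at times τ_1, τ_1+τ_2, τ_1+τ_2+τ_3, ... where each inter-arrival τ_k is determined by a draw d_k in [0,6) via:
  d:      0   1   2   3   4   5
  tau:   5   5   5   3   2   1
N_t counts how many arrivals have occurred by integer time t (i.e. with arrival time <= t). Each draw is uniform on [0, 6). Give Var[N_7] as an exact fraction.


Inter-arrival values over d=0..5: [5, 5, 5, 3, 2, 1]
Each d has probability 1/6, so the pmf of τ is: f(1) = 1/6, f(2) = 1/6, f(3) = 1/6, f(5) = 1/2
Let p_n(j) = P(N_n = j), with p_0 = [1]. Condition on τ_1: p_n(0) = P(τ > n), and for j >= 1, p_n(j) = Σ_{k<=n} f(k)·p_{n−k}(j−1)
p_1 = [5/6, 1/6]  (j = 0..1)
p_2 = [2/3, 11/36, 1/36]  (j = 0..2)
p_3 = [1/2, 5/12, 17/216, 1/216]  (j = 0..3)
p_4 = [1/2, 1/3, 4/27, 23/1296, 1/1296]  (j = 0..4)
p_5 = [0, 7/9, 19/108, 55/1296, 29/7776, 1/7776]  (j = 0..5)
p_6 = [0, 7/12, 73/216, 29/432, 7/648, 35/46656, 1/46656]  (j = 0..6)
p_7 = [0, 5/12, 47/108, 161/1296, 55/2592, 119/46656, 41/279936, 1/279936]  (j = 0..7)
E[N_7] = Σ j·p_7(j) = 492199/279936;  E[N_7²] = Σ j²·p_7(j) = 1031335/279936
Var[N_7] = 1031335/279936 − (492199/279936)² = 46447938959/78364164096

46447938959/78364164096


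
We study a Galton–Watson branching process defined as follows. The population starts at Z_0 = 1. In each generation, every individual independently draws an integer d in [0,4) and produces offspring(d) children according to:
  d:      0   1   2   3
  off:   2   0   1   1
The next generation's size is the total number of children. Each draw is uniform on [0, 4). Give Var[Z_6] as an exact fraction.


Outcome values over d=0..3: [2, 0, 1, 1]
Σy = 4, Σy² = 6, M = 4
μ = 4/4 = 1,  σ² = 6/4 − (1)² = 1/2
V_0 = 0, E_0 = 1
V_1 = 1/2·E_0 + (1)²·V_0 = 1/2;  E_1 = 1
V_2 = 1/2·E_1 + (1)²·V_1 = 1;  E_2 = 1
V_3 = 1/2·E_2 + (1)²·V_2 = 3/2;  E_3 = 1
V_4 = 1/2·E_3 + (1)²·V_3 = 2;  E_4 = 1
V_5 = 1/2·E_4 + (1)²·V_4 = 5/2;  E_5 = 1
V_6 = 1/2·E_5 + (1)²·V_5 = 3;  E_6 = 1

3


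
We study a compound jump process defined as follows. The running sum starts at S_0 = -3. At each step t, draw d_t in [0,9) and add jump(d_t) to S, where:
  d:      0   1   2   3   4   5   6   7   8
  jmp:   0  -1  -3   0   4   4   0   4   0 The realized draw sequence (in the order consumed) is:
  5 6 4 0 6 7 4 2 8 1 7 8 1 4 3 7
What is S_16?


t=0: S=-3, d=5, jump=4, S_1=1
t=1: S=1, d=6, jump=0, S_2=1
t=2: S=1, d=4, jump=4, S_3=5
t=3: S=5, d=0, jump=0, S_4=5
t=4: S=5, d=6, jump=0, S_5=5
t=5: S=5, d=7, jump=4, S_6=9
t=6: S=9, d=4, jump=4, S_7=13
t=7: S=13, d=2, jump=-3, S_8=10
t=8: S=10, d=8, jump=0, S_9=10
t=9: S=10, d=1, jump=-1, S_10=9
t=10: S=9, d=7, jump=4, S_11=13
t=11: S=13, d=8, jump=0, S_12=13
t=12: S=13, d=1, jump=-1, S_13=12
t=13: S=12, d=4, jump=4, S_14=16
t=14: S=16, d=3, jump=0, S_15=16
t=15: S=16, d=7, jump=4, S_16=20

20


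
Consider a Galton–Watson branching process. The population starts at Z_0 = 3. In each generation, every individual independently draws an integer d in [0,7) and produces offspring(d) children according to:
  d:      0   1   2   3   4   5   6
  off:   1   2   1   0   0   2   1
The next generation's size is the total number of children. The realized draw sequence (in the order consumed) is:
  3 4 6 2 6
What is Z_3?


1

gen 0: Z_0=3, draws=[3, 4, 6], offspring=[0, 0, 1], Z_1=1
gen 1: Z_1=1, draws=[2], offspring=[1], Z_2=1
gen 2: Z_2=1, draws=[6], offspring=[1], Z_3=1


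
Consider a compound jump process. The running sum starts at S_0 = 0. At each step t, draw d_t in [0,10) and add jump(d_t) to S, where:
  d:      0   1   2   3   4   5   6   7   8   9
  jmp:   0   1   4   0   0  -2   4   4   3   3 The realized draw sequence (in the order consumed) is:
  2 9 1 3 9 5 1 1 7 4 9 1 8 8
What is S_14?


25

t=0: S=0, d=2, jump=4, S_1=4
t=1: S=4, d=9, jump=3, S_2=7
t=2: S=7, d=1, jump=1, S_3=8
t=3: S=8, d=3, jump=0, S_4=8
t=4: S=8, d=9, jump=3, S_5=11
t=5: S=11, d=5, jump=-2, S_6=9
t=6: S=9, d=1, jump=1, S_7=10
t=7: S=10, d=1, jump=1, S_8=11
t=8: S=11, d=7, jump=4, S_9=15
t=9: S=15, d=4, jump=0, S_10=15
t=10: S=15, d=9, jump=3, S_11=18
t=11: S=18, d=1, jump=1, S_12=19
t=12: S=19, d=8, jump=3, S_13=22
t=13: S=22, d=8, jump=3, S_14=25


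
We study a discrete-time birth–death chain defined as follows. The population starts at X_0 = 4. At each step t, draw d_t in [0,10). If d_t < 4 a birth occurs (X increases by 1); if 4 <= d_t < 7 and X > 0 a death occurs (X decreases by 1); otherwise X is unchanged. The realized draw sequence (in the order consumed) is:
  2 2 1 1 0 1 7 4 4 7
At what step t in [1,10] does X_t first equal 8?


t=0: X=4, d=2 → birth, X_1=5
t=1: X=5, d=2 → birth, X_2=6
t=2: X=6, d=1 → birth, X_3=7
t=3: X=7, d=1 → birth, X_4=8
t=4: X=8, d=0 → birth, X_5=9
t=5: X=9, d=1 → birth, X_6=10
t=6: X=10, d=7 → hold, X_7=10
t=7: X=10, d=4 → death, X_8=9
t=8: X=9, d=4 → death, X_9=8
t=9: X=8, d=7 → hold, X_10=8

4


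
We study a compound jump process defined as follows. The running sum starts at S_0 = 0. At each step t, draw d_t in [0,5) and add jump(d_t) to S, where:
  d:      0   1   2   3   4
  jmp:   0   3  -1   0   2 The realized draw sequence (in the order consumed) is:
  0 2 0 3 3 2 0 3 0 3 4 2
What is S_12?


t=0: S=0, d=0, jump=0, S_1=0
t=1: S=0, d=2, jump=-1, S_2=-1
t=2: S=-1, d=0, jump=0, S_3=-1
t=3: S=-1, d=3, jump=0, S_4=-1
t=4: S=-1, d=3, jump=0, S_5=-1
t=5: S=-1, d=2, jump=-1, S_6=-2
t=6: S=-2, d=0, jump=0, S_7=-2
t=7: S=-2, d=3, jump=0, S_8=-2
t=8: S=-2, d=0, jump=0, S_9=-2
t=9: S=-2, d=3, jump=0, S_10=-2
t=10: S=-2, d=4, jump=2, S_11=0
t=11: S=0, d=2, jump=-1, S_12=-1

-1


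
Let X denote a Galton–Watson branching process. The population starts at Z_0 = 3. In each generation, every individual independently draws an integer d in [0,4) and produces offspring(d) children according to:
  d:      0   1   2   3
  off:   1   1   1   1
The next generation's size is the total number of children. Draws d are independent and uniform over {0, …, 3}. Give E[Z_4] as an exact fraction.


Outcome values over d=0..3: [1, 1, 1, 1]
Σy = 4, Σy² = 4, M = 4
μ = 4/4 = 1,  σ² = 4/4 − (1)² = 0
E[Z_0] = 3
E[Z_1] = 1·E[Z_0] = 3
E[Z_2] = 1·E[Z_1] = 3
E[Z_3] = 1·E[Z_2] = 3
E[Z_4] = 1·E[Z_3] = 3

3


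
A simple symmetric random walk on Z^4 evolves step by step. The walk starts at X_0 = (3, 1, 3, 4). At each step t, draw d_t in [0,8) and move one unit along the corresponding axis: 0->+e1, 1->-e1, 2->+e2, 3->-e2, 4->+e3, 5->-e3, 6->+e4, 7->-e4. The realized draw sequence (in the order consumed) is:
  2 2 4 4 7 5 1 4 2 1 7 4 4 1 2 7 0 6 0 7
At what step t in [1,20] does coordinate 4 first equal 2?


11

t=0: X=(3, 1, 3, 4), d=2 → +e2, X_1=(3, 2, 3, 4)
t=1: X=(3, 2, 3, 4), d=2 → +e2, X_2=(3, 3, 3, 4)
t=2: X=(3, 3, 3, 4), d=4 → +e3, X_3=(3, 3, 4, 4)
t=3: X=(3, 3, 4, 4), d=4 → +e3, X_4=(3, 3, 5, 4)
t=4: X=(3, 3, 5, 4), d=7 → -e4, X_5=(3, 3, 5, 3)
t=5: X=(3, 3, 5, 3), d=5 → -e3, X_6=(3, 3, 4, 3)
t=6: X=(3, 3, 4, 3), d=1 → -e1, X_7=(2, 3, 4, 3)
t=7: X=(2, 3, 4, 3), d=4 → +e3, X_8=(2, 3, 5, 3)
t=8: X=(2, 3, 5, 3), d=2 → +e2, X_9=(2, 4, 5, 3)
t=9: X=(2, 4, 5, 3), d=1 → -e1, X_10=(1, 4, 5, 3)
t=10: X=(1, 4, 5, 3), d=7 → -e4, X_11=(1, 4, 5, 2)
t=11: X=(1, 4, 5, 2), d=4 → +e3, X_12=(1, 4, 6, 2)
t=12: X=(1, 4, 6, 2), d=4 → +e3, X_13=(1, 4, 7, 2)
t=13: X=(1, 4, 7, 2), d=1 → -e1, X_14=(0, 4, 7, 2)
t=14: X=(0, 4, 7, 2), d=2 → +e2, X_15=(0, 5, 7, 2)
t=15: X=(0, 5, 7, 2), d=7 → -e4, X_16=(0, 5, 7, 1)
t=16: X=(0, 5, 7, 1), d=0 → +e1, X_17=(1, 5, 7, 1)
t=17: X=(1, 5, 7, 1), d=6 → +e4, X_18=(1, 5, 7, 2)
t=18: X=(1, 5, 7, 2), d=0 → +e1, X_19=(2, 5, 7, 2)
t=19: X=(2, 5, 7, 2), d=7 → -e4, X_20=(2, 5, 7, 1)


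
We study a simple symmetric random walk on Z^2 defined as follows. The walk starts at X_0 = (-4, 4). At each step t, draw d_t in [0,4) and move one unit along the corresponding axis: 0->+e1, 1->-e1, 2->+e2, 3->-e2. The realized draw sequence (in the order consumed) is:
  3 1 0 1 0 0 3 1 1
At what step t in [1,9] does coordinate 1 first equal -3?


6

t=0: X=(-4, 4), d=3 → -e2, X_1=(-4, 3)
t=1: X=(-4, 3), d=1 → -e1, X_2=(-5, 3)
t=2: X=(-5, 3), d=0 → +e1, X_3=(-4, 3)
t=3: X=(-4, 3), d=1 → -e1, X_4=(-5, 3)
t=4: X=(-5, 3), d=0 → +e1, X_5=(-4, 3)
t=5: X=(-4, 3), d=0 → +e1, X_6=(-3, 3)
t=6: X=(-3, 3), d=3 → -e2, X_7=(-3, 2)
t=7: X=(-3, 2), d=1 → -e1, X_8=(-4, 2)
t=8: X=(-4, 2), d=1 → -e1, X_9=(-5, 2)


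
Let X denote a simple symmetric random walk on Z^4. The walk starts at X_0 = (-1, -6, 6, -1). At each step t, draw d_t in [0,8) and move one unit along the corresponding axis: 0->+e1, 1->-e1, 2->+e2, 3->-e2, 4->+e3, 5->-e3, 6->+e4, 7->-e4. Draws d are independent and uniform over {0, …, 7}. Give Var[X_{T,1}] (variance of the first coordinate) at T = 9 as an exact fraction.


9/4

Outcome values over d=0..7: [1, -1, 0, 0, 0, 0, 0, 0]
Σy = 0, Σy² = 2, M = 8
μ = 0/8 = 0,  σ² = 2/8 − (0)² = 1/4
Independent increments: Var[X_9] = 9·σ² = 9·(1/4) = 9/4


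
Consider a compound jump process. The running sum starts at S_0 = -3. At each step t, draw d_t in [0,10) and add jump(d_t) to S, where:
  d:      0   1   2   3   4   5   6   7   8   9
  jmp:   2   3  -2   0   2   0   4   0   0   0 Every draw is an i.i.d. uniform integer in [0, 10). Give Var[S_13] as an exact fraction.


3757/100

Outcome values over d=0..9: [2, 3, -2, 0, 2, 0, 4, 0, 0, 0]
Σy = 9, Σy² = 37, M = 10
μ = 9/10 = 9/10,  σ² = 37/10 − (9/10)² = 289/100
Independent increments: Var[S_13] = 13·σ² = 13·(289/100) = 3757/100


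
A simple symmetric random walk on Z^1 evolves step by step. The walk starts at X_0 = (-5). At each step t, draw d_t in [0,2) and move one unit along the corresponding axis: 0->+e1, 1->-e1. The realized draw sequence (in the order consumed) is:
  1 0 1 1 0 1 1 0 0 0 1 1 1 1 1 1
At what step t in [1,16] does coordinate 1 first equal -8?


7

t=0: X=(-5), d=1 → -e1, X_1=(-6)
t=1: X=(-6), d=0 → +e1, X_2=(-5)
t=2: X=(-5), d=1 → -e1, X_3=(-6)
t=3: X=(-6), d=1 → -e1, X_4=(-7)
t=4: X=(-7), d=0 → +e1, X_5=(-6)
t=5: X=(-6), d=1 → -e1, X_6=(-7)
t=6: X=(-7), d=1 → -e1, X_7=(-8)
t=7: X=(-8), d=0 → +e1, X_8=(-7)
t=8: X=(-7), d=0 → +e1, X_9=(-6)
t=9: X=(-6), d=0 → +e1, X_10=(-5)
t=10: X=(-5), d=1 → -e1, X_11=(-6)
t=11: X=(-6), d=1 → -e1, X_12=(-7)
t=12: X=(-7), d=1 → -e1, X_13=(-8)
t=13: X=(-8), d=1 → -e1, X_14=(-9)
t=14: X=(-9), d=1 → -e1, X_15=(-10)
t=15: X=(-10), d=1 → -e1, X_16=(-11)


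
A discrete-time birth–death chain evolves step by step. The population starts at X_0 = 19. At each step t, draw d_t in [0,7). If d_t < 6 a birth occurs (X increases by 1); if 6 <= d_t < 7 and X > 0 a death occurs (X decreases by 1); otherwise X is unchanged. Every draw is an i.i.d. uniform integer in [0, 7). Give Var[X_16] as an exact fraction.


384/49

X can drop by at most 1 per step and X_0 = 19 > T = 16, so X_t >= 19 − t >= 3 > 0 for every t <= 16: the floor at 0 (the 'and X > 0' condition) never binds. Hence X_16 = X_0 + Σ_{t<16} Y_t with i.i.d. increments Y_t = y(d_t) ∈ {+1, −1, 0}.
Outcome values over d=0..6: [1, 1, 1, 1, 1, 1, -1]
Σy = 5, Σy² = 7, M = 7
μ = 5/7 = 5/7,  σ² = 7/7 − (5/7)² = 24/49
Independent increments: Var[X_16] = 16·σ² = 16·(24/49) = 384/49


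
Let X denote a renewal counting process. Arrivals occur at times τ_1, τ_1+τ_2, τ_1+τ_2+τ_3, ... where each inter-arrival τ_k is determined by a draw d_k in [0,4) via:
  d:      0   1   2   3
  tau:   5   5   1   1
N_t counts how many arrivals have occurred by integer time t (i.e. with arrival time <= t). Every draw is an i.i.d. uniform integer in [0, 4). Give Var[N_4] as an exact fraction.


367/256

Inter-arrival values over d=0..3: [5, 5, 1, 1]
Each d has probability 1/4, so the pmf of τ is: f(1) = 1/2, f(5) = 1/2
Let p_n(j) = P(N_n = j), with p_0 = [1]. Condition on τ_1: p_n(0) = P(τ > n), and for j >= 1, p_n(j) = Σ_{k<=n} f(k)·p_{n−k}(j−1)
p_1 = [1/2, 1/2]  (j = 0..1)
p_2 = [1/2, 1/4, 1/4]  (j = 0..2)
p_3 = [1/2, 1/4, 1/8, 1/8]  (j = 0..3)
p_4 = [1/2, 1/4, 1/8, 1/16, 1/16]  (j = 0..4)
E[N_4] = Σ j·p_4(j) = 15/16;  E[N_4²] = Σ j²·p_4(j) = 37/16
Var[N_4] = 37/16 − (15/16)² = 367/256


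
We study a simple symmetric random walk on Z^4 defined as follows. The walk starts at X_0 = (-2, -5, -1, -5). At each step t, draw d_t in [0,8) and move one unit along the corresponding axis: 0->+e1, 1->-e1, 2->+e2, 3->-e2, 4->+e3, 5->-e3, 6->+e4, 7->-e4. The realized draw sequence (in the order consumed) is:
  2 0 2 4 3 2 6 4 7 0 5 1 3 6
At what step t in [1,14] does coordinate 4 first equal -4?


t=0: X=(-2, -5, -1, -5), d=2 → +e2, X_1=(-2, -4, -1, -5)
t=1: X=(-2, -4, -1, -5), d=0 → +e1, X_2=(-1, -4, -1, -5)
t=2: X=(-1, -4, -1, -5), d=2 → +e2, X_3=(-1, -3, -1, -5)
t=3: X=(-1, -3, -1, -5), d=4 → +e3, X_4=(-1, -3, 0, -5)
t=4: X=(-1, -3, 0, -5), d=3 → -e2, X_5=(-1, -4, 0, -5)
t=5: X=(-1, -4, 0, -5), d=2 → +e2, X_6=(-1, -3, 0, -5)
t=6: X=(-1, -3, 0, -5), d=6 → +e4, X_7=(-1, -3, 0, -4)
t=7: X=(-1, -3, 0, -4), d=4 → +e3, X_8=(-1, -3, 1, -4)
t=8: X=(-1, -3, 1, -4), d=7 → -e4, X_9=(-1, -3, 1, -5)
t=9: X=(-1, -3, 1, -5), d=0 → +e1, X_10=(0, -3, 1, -5)
t=10: X=(0, -3, 1, -5), d=5 → -e3, X_11=(0, -3, 0, -5)
t=11: X=(0, -3, 0, -5), d=1 → -e1, X_12=(-1, -3, 0, -5)
t=12: X=(-1, -3, 0, -5), d=3 → -e2, X_13=(-1, -4, 0, -5)
t=13: X=(-1, -4, 0, -5), d=6 → +e4, X_14=(-1, -4, 0, -4)

7


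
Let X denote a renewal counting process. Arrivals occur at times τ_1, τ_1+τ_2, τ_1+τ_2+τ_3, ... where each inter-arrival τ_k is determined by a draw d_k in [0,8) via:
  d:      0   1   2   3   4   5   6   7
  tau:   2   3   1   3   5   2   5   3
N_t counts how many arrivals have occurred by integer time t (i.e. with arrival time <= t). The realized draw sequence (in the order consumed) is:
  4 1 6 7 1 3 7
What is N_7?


1

draw d_1=4: τ_1=5, arrival time A_1=5
draw d_2=1: τ_2=3, arrival time A_2=8
draw d_3=6: τ_3=5, arrival time A_3=13
draw d_4=7: τ_4=3, arrival time A_4=16
draw d_5=1: τ_5=3, arrival time A_5=19
draw d_6=3: τ_6=3, arrival time A_6=22
draw d_7=7: τ_7=3, arrival time A_7=25
N_t over t=0..7: 0:0 1:0 2:0 3:0 4:0 5:1 6:1 7:1


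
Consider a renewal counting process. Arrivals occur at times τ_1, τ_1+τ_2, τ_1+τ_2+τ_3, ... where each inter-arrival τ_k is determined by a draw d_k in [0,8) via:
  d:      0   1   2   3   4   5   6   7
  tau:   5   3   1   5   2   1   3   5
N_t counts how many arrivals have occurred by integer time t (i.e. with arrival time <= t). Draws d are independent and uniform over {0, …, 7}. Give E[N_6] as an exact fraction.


7215/4096

Inter-arrival values over d=0..7: [5, 3, 1, 5, 2, 1, 3, 5]
Each d has probability 1/8, so the pmf of τ is: f(1) = 1/4, f(2) = 1/8, f(3) = 1/4, f(5) = 3/8
Renewal equation for m(n) = E[N_n]: condition on τ_1 = k (if k <= n, one arrival plus a fresh copy on the remaining n−k steps): m(n) = F(n) + Σ_{k<=n} f(k)·m(n−k), where F(n) = P(τ <= n) and m(0) = 0
m(1) = F(1) = 1/4
m(2) = F(2) + f(1)·m(1) = 3/8 + 1/4·1/4 = 7/16
m(3) = F(3) + f(1)·m(2) + f(2)·m(1) = 5/8 + 1/4·7/16 + 1/8·1/4 = 49/64
m(4) = F(4) + f(1)·m(3) + f(2)·m(2) + f(3)·m(1) = 5/8 + 1/4·49/64 + 1/8·7/16 + 1/4·1/4 = 239/256
m(5) = F(5) + f(1)·m(4) + f(2)·m(3) + f(3)·m(2) = 1 + 1/4·239/256 + 1/8·49/64 + 1/4·7/16 = 1473/1024
m(6) = F(6) + f(1)·m(5) + f(2)·m(4) + f(3)·m(3) + f(5)·m(1) = 1 + 1/4·1473/1024 + 1/8·239/256 + 1/4·49/64 + 3/8·1/4 = 7215/4096
E[N_6] = m(6) = 7215/4096


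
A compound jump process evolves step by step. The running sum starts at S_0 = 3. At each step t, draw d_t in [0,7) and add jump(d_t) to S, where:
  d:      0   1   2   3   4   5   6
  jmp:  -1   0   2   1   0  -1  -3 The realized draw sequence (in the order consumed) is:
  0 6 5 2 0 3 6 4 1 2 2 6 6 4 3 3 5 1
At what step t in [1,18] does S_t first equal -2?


3

t=0: S=3, d=0, jump=-1, S_1=2
t=1: S=2, d=6, jump=-3, S_2=-1
t=2: S=-1, d=5, jump=-1, S_3=-2
t=3: S=-2, d=2, jump=2, S_4=0
t=4: S=0, d=0, jump=-1, S_5=-1
t=5: S=-1, d=3, jump=1, S_6=0
t=6: S=0, d=6, jump=-3, S_7=-3
t=7: S=-3, d=4, jump=0, S_8=-3
t=8: S=-3, d=1, jump=0, S_9=-3
t=9: S=-3, d=2, jump=2, S_10=-1
t=10: S=-1, d=2, jump=2, S_11=1
t=11: S=1, d=6, jump=-3, S_12=-2
t=12: S=-2, d=6, jump=-3, S_13=-5
t=13: S=-5, d=4, jump=0, S_14=-5
t=14: S=-5, d=3, jump=1, S_15=-4
t=15: S=-4, d=3, jump=1, S_16=-3
t=16: S=-3, d=5, jump=-1, S_17=-4
t=17: S=-4, d=1, jump=0, S_18=-4


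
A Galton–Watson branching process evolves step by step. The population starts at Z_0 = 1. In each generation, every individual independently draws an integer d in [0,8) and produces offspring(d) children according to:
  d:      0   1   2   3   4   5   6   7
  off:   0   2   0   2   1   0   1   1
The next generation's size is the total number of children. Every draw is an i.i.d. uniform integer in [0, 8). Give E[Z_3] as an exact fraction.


Outcome values over d=0..7: [0, 2, 0, 2, 1, 0, 1, 1]
Σy = 7, Σy² = 11, M = 8
μ = 7/8 = 7/8,  σ² = 11/8 − (7/8)² = 39/64
E[Z_0] = 1
E[Z_1] = 7/8·E[Z_0] = 7/8
E[Z_2] = 7/8·E[Z_1] = 49/64
E[Z_3] = 7/8·E[Z_2] = 343/512

343/512


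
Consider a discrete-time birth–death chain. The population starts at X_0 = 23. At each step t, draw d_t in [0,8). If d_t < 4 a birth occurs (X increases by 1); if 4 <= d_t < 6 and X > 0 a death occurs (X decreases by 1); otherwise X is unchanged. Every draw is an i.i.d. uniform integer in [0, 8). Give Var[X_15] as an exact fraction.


165/16

X can drop by at most 1 per step and X_0 = 23 > T = 15, so X_t >= 23 − t >= 8 > 0 for every t <= 15: the floor at 0 (the 'and X > 0' condition) never binds. Hence X_15 = X_0 + Σ_{t<15} Y_t with i.i.d. increments Y_t = y(d_t) ∈ {+1, −1, 0}.
Outcome values over d=0..7: [1, 1, 1, 1, -1, -1, 0, 0]
Σy = 2, Σy² = 6, M = 8
μ = 2/8 = 1/4,  σ² = 6/8 − (1/4)² = 11/16
Independent increments: Var[X_15] = 15·σ² = 15·(11/16) = 165/16


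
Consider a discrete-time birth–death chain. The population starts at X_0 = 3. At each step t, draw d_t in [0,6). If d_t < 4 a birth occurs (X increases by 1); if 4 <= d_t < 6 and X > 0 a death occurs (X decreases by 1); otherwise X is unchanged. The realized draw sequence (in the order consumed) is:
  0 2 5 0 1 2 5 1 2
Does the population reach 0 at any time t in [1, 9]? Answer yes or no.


no

t=0: X=3, d=0 → birth, X_1=4
t=1: X=4, d=2 → birth, X_2=5
t=2: X=5, d=5 → death, X_3=4
t=3: X=4, d=0 → birth, X_4=5
t=4: X=5, d=1 → birth, X_5=6
t=5: X=6, d=2 → birth, X_6=7
t=6: X=7, d=5 → death, X_7=6
t=7: X=6, d=1 → birth, X_8=7
t=8: X=7, d=2 → birth, X_9=8


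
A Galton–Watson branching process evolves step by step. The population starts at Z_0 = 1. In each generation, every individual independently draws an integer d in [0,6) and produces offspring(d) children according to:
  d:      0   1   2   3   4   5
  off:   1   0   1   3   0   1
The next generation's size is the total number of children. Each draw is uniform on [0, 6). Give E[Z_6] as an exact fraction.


Outcome values over d=0..5: [1, 0, 1, 3, 0, 1]
Σy = 6, Σy² = 12, M = 6
μ = 6/6 = 1,  σ² = 12/6 − (1)² = 1
E[Z_0] = 1
E[Z_1] = 1·E[Z_0] = 1
E[Z_2] = 1·E[Z_1] = 1
E[Z_3] = 1·E[Z_2] = 1
E[Z_4] = 1·E[Z_3] = 1
E[Z_5] = 1·E[Z_4] = 1
E[Z_6] = 1·E[Z_5] = 1

1


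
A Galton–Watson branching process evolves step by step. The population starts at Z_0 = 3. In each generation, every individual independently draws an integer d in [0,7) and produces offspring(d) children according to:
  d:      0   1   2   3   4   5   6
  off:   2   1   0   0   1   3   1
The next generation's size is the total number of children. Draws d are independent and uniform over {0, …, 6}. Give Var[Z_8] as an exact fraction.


Outcome values over d=0..6: [2, 1, 0, 0, 1, 3, 1]
Σy = 8, Σy² = 16, M = 7
μ = 8/7 = 8/7,  σ² = 16/7 − (8/7)² = 48/49
V_0 = 0, E_0 = 3
V_1 = 48/49·E_0 + (8/7)²·V_0 = 144/49;  E_1 = 24/7
V_2 = 48/49·E_1 + (8/7)²·V_1 = 17280/2401;  E_2 = 192/49
V_3 = 48/49·E_2 + (8/7)²·V_2 = 1557504/117649;  E_3 = 1536/343
V_4 = 48/49·E_3 + (8/7)²·V_3 = 124968960/5764801;  E_4 = 12288/2401
V_5 = 48/49·E_4 + (8/7)²·V_4 = 9414180864/282475249;  E_5 = 98304/16807
V_6 = 48/49·E_5 + (8/7)²·V_5 = 681812951040/13841287201;  E_6 = 786432/117649
V_7 = 48/49·E_6 + (8/7)²·V_6 = 48077129908224/678223072849;  E_7 = 6291456/823543
V_8 = 48/49·E_7 + (8/7)²·V_7 = 3325637972459520/33232930569601;  E_8 = 50331648/5764801

3325637972459520/33232930569601


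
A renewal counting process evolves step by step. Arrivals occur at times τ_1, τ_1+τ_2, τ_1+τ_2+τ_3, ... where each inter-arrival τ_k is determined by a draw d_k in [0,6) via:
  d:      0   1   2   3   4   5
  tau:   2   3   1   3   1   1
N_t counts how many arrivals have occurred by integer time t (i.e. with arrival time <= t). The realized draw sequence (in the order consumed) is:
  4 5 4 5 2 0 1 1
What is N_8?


draw d_1=4: τ_1=1, arrival time A_1=1
draw d_2=5: τ_2=1, arrival time A_2=2
draw d_3=4: τ_3=1, arrival time A_3=3
draw d_4=5: τ_4=1, arrival time A_4=4
draw d_5=2: τ_5=1, arrival time A_5=5
draw d_6=0: τ_6=2, arrival time A_6=7
draw d_7=1: τ_7=3, arrival time A_7=10
draw d_8=1: τ_8=3, arrival time A_8=13
N_t over t=0..8: 0:0 1:1 2:2 3:3 4:4 5:5 6:5 7:6 8:6

6


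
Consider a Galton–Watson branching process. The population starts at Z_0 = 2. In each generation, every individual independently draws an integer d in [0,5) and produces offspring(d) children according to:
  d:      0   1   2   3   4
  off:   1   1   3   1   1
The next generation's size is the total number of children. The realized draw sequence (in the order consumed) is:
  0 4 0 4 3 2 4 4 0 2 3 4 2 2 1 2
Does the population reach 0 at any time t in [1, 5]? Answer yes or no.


no

gen 0: Z_0=2, draws=[0, 4], offspring=[1, 1], Z_1=2
gen 1: Z_1=2, draws=[0, 4], offspring=[1, 1], Z_2=2
gen 2: Z_2=2, draws=[3, 2], offspring=[1, 3], Z_3=4
gen 3: Z_3=4, draws=[4, 4, 0, 2], offspring=[1, 1, 1, 3], Z_4=6
gen 4: Z_4=6, draws=[3, 4, 2, 2, 1, 2], offspring=[1, 1, 3, 3, 1, 3], Z_5=12


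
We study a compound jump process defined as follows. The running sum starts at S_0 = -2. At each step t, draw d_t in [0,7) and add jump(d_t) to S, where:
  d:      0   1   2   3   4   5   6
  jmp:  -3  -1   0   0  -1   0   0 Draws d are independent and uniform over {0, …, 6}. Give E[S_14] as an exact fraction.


Outcome values over d=0..6: [-3, -1, 0, 0, -1, 0, 0]
Σy = -5, Σy² = 11, M = 7
μ = -5/7 = -5/7,  σ² = 11/7 − (-5/7)² = 52/49
E[S_14] = -2 + 14·(-5/7) = -12

-12


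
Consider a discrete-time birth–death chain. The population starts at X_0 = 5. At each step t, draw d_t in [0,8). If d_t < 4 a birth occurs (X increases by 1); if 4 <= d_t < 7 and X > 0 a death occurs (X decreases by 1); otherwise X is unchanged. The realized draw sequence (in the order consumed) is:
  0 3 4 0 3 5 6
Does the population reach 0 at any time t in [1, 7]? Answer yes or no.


no

t=0: X=5, d=0 → birth, X_1=6
t=1: X=6, d=3 → birth, X_2=7
t=2: X=7, d=4 → death, X_3=6
t=3: X=6, d=0 → birth, X_4=7
t=4: X=7, d=3 → birth, X_5=8
t=5: X=8, d=5 → death, X_6=7
t=6: X=7, d=6 → death, X_7=6


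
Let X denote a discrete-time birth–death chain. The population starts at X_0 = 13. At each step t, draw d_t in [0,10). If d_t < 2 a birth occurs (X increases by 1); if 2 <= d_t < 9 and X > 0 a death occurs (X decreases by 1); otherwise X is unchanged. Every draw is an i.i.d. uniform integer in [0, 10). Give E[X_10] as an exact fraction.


X can drop by at most 1 per step and X_0 = 13 > T = 10, so X_t >= 13 − t >= 3 > 0 for every t <= 10: the floor at 0 (the 'and X > 0' condition) never binds. Hence X_10 = X_0 + Σ_{t<10} Y_t with i.i.d. increments Y_t = y(d_t) ∈ {+1, −1, 0}.
Outcome values over d=0..9: [1, 1, -1, -1, -1, -1, -1, -1, -1, 0]
Σy = -5, Σy² = 9, M = 10
μ = -5/10 = -1/2,  σ² = 9/10 − (-1/2)² = 13/20
E[X_10] = 13 + 10·(-1/2) = 8

8


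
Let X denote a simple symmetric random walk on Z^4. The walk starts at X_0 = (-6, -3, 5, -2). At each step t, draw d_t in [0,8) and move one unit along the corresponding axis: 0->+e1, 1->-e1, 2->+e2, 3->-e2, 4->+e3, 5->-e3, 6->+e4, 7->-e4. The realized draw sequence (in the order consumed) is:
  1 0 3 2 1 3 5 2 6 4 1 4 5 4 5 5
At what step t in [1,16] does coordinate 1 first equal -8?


t=0: X=(-6, -3, 5, -2), d=1 → -e1, X_1=(-7, -3, 5, -2)
t=1: X=(-7, -3, 5, -2), d=0 → +e1, X_2=(-6, -3, 5, -2)
t=2: X=(-6, -3, 5, -2), d=3 → -e2, X_3=(-6, -4, 5, -2)
t=3: X=(-6, -4, 5, -2), d=2 → +e2, X_4=(-6, -3, 5, -2)
t=4: X=(-6, -3, 5, -2), d=1 → -e1, X_5=(-7, -3, 5, -2)
t=5: X=(-7, -3, 5, -2), d=3 → -e2, X_6=(-7, -4, 5, -2)
t=6: X=(-7, -4, 5, -2), d=5 → -e3, X_7=(-7, -4, 4, -2)
t=7: X=(-7, -4, 4, -2), d=2 → +e2, X_8=(-7, -3, 4, -2)
t=8: X=(-7, -3, 4, -2), d=6 → +e4, X_9=(-7, -3, 4, -1)
t=9: X=(-7, -3, 4, -1), d=4 → +e3, X_10=(-7, -3, 5, -1)
t=10: X=(-7, -3, 5, -1), d=1 → -e1, X_11=(-8, -3, 5, -1)
t=11: X=(-8, -3, 5, -1), d=4 → +e3, X_12=(-8, -3, 6, -1)
t=12: X=(-8, -3, 6, -1), d=5 → -e3, X_13=(-8, -3, 5, -1)
t=13: X=(-8, -3, 5, -1), d=4 → +e3, X_14=(-8, -3, 6, -1)
t=14: X=(-8, -3, 6, -1), d=5 → -e3, X_15=(-8, -3, 5, -1)
t=15: X=(-8, -3, 5, -1), d=5 → -e3, X_16=(-8, -3, 4, -1)

11


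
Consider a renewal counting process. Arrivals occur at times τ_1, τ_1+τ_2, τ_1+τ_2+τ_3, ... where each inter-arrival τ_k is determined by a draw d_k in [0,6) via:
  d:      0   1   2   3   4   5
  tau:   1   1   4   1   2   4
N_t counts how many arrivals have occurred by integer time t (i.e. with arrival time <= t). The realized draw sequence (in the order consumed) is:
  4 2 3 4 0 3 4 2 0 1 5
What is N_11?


6

draw d_1=4: τ_1=2, arrival time A_1=2
draw d_2=2: τ_2=4, arrival time A_2=6
draw d_3=3: τ_3=1, arrival time A_3=7
draw d_4=4: τ_4=2, arrival time A_4=9
draw d_5=0: τ_5=1, arrival time A_5=10
draw d_6=3: τ_6=1, arrival time A_6=11
draw d_7=4: τ_7=2, arrival time A_7=13
draw d_8=2: τ_8=4, arrival time A_8=17
draw d_9=0: τ_9=1, arrival time A_9=18
draw d_10=1: τ_10=1, arrival time A_10=19
draw d_11=5: τ_11=4, arrival time A_11=23
N_t over t=0..11: 0:0 1:0 2:1 3:1 4:1 5:1 6:2 7:3 8:3 9:4 10:5 11:6


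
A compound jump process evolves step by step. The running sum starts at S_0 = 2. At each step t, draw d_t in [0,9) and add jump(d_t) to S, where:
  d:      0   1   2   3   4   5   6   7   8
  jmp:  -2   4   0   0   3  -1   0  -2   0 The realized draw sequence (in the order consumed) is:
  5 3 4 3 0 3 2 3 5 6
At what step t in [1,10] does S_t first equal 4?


t=0: S=2, d=5, jump=-1, S_1=1
t=1: S=1, d=3, jump=0, S_2=1
t=2: S=1, d=4, jump=3, S_3=4
t=3: S=4, d=3, jump=0, S_4=4
t=4: S=4, d=0, jump=-2, S_5=2
t=5: S=2, d=3, jump=0, S_6=2
t=6: S=2, d=2, jump=0, S_7=2
t=7: S=2, d=3, jump=0, S_8=2
t=8: S=2, d=5, jump=-1, S_9=1
t=9: S=1, d=6, jump=0, S_10=1

3


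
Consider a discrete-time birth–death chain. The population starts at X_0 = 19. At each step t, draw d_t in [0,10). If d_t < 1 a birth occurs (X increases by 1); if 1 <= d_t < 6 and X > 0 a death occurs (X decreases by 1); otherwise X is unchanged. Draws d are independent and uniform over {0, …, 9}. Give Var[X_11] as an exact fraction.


121/25

X can drop by at most 1 per step and X_0 = 19 > T = 11, so X_t >= 19 − t >= 8 > 0 for every t <= 11: the floor at 0 (the 'and X > 0' condition) never binds. Hence X_11 = X_0 + Σ_{t<11} Y_t with i.i.d. increments Y_t = y(d_t) ∈ {+1, −1, 0}.
Outcome values over d=0..9: [1, -1, -1, -1, -1, -1, 0, 0, 0, 0]
Σy = -4, Σy² = 6, M = 10
μ = -4/10 = -2/5,  σ² = 6/10 − (-2/5)² = 11/25
Independent increments: Var[X_11] = 11·σ² = 11·(11/25) = 121/25


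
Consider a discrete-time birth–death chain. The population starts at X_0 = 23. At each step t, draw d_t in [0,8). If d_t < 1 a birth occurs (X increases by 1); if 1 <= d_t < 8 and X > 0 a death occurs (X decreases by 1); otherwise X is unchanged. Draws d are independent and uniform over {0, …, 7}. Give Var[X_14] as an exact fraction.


49/8

X can drop by at most 1 per step and X_0 = 23 > T = 14, so X_t >= 23 − t >= 9 > 0 for every t <= 14: the floor at 0 (the 'and X > 0' condition) never binds. Hence X_14 = X_0 + Σ_{t<14} Y_t with i.i.d. increments Y_t = y(d_t) ∈ {+1, −1, 0}.
Outcome values over d=0..7: [1, -1, -1, -1, -1, -1, -1, -1]
Σy = -6, Σy² = 8, M = 8
μ = -6/8 = -3/4,  σ² = 8/8 − (-3/4)² = 7/16
Independent increments: Var[X_14] = 14·σ² = 14·(7/16) = 49/8


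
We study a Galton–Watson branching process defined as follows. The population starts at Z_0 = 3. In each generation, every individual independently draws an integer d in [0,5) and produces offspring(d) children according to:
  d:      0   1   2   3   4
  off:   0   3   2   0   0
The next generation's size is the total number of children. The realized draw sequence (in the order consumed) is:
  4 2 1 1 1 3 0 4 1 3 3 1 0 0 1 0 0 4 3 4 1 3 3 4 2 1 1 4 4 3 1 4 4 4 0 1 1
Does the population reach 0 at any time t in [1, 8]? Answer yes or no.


no

gen 0: Z_0=3, draws=[4, 2, 1], offspring=[0, 2, 3], Z_1=5
gen 1: Z_1=5, draws=[1, 1, 3, 0, 4], offspring=[3, 3, 0, 0, 0], Z_2=6
gen 2: Z_2=6, draws=[1, 3, 3, 1, 0, 0], offspring=[3, 0, 0, 3, 0, 0], Z_3=6
gen 3: Z_3=6, draws=[1, 0, 0, 4, 3, 4], offspring=[3, 0, 0, 0, 0, 0], Z_4=3
gen 4: Z_4=3, draws=[1, 3, 3], offspring=[3, 0, 0], Z_5=3
gen 5: Z_5=3, draws=[4, 2, 1], offspring=[0, 2, 3], Z_6=5
gen 6: Z_6=5, draws=[1, 4, 4, 3, 1], offspring=[3, 0, 0, 0, 3], Z_7=6
gen 7: Z_7=6, draws=[4, 4, 4, 0, 1, 1], offspring=[0, 0, 0, 0, 3, 3], Z_8=6
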